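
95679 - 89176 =6503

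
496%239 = 18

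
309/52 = 309/52 = 5.94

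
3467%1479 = 509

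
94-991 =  - 897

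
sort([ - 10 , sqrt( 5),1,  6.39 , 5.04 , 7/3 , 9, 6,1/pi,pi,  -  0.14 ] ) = [ - 10, - 0.14,1/pi, 1,sqrt( 5 ),7/3,pi,5.04 , 6,  6.39 , 9 ]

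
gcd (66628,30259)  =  1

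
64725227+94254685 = 158979912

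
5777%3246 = 2531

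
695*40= 27800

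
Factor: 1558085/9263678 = 2^( - 1 )*5^1*19^(  -  1 ) * 67^1*4651^1*243781^( - 1 )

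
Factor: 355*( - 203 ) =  - 5^1*7^1*29^1*71^1  =  - 72065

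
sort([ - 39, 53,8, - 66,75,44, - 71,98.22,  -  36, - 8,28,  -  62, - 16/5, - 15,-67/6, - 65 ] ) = [-71, - 66, - 65, - 62,-39, - 36,- 15 , - 67/6, - 8, - 16/5,8,28,44,53,  75,98.22 ] 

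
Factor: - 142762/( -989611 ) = 2^1*7^( - 1)*41^1*109^ ( - 1)*1297^( - 1)*1741^1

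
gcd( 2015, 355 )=5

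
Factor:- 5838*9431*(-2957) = 162807032346 = 2^1*3^1*7^1*139^1 * 2957^1*9431^1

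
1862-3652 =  - 1790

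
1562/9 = 173 + 5/9 = 173.56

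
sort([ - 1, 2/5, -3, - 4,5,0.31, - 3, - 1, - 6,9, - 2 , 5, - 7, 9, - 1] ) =[ - 7,-6,-4, - 3, - 3, - 2,-1,-1, - 1, 0.31, 2/5,5,5, 9,9]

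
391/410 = 391/410 =0.95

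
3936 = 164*24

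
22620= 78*290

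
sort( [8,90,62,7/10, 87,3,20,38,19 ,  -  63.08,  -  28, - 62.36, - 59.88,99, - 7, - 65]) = [ - 65, - 63.08, - 62.36, - 59.88,-28, - 7,7/10, 3, 8,  19  ,  20, 38,62,87, 90, 99]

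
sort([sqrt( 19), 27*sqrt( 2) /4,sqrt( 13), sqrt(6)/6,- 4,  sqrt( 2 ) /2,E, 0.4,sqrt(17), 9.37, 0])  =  [ - 4, 0,0.4,sqrt(6 ) /6, sqrt (2 ) /2 , E,sqrt( 13), sqrt( 17), sqrt( 19),9.37, 27*sqrt( 2)/4] 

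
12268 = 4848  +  7420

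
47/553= 47/553 =0.08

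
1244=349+895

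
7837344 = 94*83376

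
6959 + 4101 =11060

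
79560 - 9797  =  69763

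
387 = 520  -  133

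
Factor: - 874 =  - 2^1* 19^1*23^1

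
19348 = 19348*1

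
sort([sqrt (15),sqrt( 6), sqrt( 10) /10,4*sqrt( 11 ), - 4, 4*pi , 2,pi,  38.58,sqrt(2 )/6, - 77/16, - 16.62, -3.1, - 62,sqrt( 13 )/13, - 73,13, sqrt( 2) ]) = [ - 73, -62, -16.62, - 77/16,  -  4 , - 3.1,sqrt( 2)/6,  sqrt( 13 ) /13, sqrt (10) /10,sqrt( 2), 2, sqrt( 6), pi, sqrt (15 ) , 4*pi,13,  4*sqrt( 11), 38.58]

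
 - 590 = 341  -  931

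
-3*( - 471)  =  1413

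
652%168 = 148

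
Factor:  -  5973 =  - 3^1*11^1*181^1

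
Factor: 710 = 2^1*5^1*71^1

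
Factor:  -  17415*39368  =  -2^3 * 3^4* 5^1*7^1*19^1*37^1 * 43^1 = -685593720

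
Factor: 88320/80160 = 2^3 * 23^1*167^( - 1) = 184/167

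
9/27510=3/9170 = 0.00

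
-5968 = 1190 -7158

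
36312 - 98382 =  - 62070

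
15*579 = 8685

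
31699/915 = 31699/915 = 34.64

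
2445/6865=489/1373 = 0.36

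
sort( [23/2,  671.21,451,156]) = [23/2,  156,451,671.21]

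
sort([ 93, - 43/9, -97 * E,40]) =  [-97 * E,-43/9, 40, 93]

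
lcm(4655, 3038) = 288610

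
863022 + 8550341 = 9413363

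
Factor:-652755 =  - 3^1*5^1*43517^1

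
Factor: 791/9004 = 2^(  -  2 )*7^1*113^1*2251^( - 1 )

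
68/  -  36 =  - 17/9  =  -1.89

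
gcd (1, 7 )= 1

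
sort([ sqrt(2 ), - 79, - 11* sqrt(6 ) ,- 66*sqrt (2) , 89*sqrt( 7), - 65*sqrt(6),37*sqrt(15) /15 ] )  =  [ - 65*sqrt( 6), - 66*sqrt(2 ), - 79, - 11 * sqrt(6 ), sqrt( 2),37*sqrt ( 15 )/15,89*sqrt(7) ] 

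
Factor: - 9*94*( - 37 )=2^1*3^2*37^1*47^1 = 31302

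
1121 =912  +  209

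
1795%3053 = 1795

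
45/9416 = 45/9416 = 0.00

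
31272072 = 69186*452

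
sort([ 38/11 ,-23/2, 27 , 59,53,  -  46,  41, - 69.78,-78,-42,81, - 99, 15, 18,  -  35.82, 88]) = [ - 99  , -78,- 69.78, - 46,-42,-35.82, - 23/2  ,  38/11,15,18,27,41,  53, 59,81,88 ]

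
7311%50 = 11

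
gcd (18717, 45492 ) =51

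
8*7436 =59488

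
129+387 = 516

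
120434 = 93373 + 27061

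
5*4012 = 20060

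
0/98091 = 0 =0.00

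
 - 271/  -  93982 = 271/93982 = 0.00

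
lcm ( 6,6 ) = 6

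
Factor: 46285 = 5^1*9257^1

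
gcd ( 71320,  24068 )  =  4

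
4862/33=442/3 =147.33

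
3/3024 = 1/1008 = 0.00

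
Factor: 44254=2^1 * 7^1*29^1 * 109^1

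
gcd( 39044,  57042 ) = 2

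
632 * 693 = 437976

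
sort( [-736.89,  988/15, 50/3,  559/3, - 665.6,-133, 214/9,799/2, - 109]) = [ - 736.89,-665.6, - 133, - 109,  50/3, 214/9,988/15, 559/3,799/2]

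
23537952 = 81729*288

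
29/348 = 1/12= 0.08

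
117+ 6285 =6402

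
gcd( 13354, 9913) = 1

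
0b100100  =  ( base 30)16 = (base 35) 11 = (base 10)36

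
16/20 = 4/5 = 0.80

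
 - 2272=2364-4636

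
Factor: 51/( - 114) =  - 2^( - 1 )*17^1*19^( - 1) = - 17/38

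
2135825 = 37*57725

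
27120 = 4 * 6780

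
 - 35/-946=35/946=0.04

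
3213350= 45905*70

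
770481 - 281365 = 489116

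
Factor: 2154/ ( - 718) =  - 3 = -  3^1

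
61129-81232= - 20103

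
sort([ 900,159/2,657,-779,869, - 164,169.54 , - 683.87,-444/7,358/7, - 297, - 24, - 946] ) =[ -946, - 779,-683.87, - 297  , - 164, - 444/7, - 24,  358/7, 159/2,169.54,657, 869,900]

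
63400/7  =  63400/7 = 9057.14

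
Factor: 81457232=2^4 * 373^1*13649^1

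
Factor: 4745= 5^1*13^1 * 73^1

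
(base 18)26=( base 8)52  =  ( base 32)1a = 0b101010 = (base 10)42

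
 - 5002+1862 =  - 3140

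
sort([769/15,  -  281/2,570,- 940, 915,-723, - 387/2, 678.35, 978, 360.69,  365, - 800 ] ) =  [ - 940, - 800, - 723 , - 387/2,-281/2,769/15,  360.69, 365, 570, 678.35, 915, 978]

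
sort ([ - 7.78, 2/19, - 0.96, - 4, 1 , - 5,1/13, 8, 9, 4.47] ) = [ - 7.78,-5, - 4, - 0.96,1/13, 2/19,1,4.47 , 8,9 ]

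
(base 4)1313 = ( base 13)92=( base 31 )3Q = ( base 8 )167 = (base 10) 119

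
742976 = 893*832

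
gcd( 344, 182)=2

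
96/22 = 48/11 =4.36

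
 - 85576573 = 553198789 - 638775362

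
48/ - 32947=  -  1 + 32899/32947   =  - 0.00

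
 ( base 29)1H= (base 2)101110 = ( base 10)46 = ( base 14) 34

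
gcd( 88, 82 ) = 2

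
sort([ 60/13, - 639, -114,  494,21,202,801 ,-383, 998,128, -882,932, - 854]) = [ -882, - 854, - 639, - 383 , - 114,60/13, 21, 128,202,494 , 801,932,998]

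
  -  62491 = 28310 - 90801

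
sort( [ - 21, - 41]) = [-41,-21]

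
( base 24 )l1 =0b111111001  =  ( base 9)621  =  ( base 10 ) 505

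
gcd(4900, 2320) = 20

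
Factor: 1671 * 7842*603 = 2^1*3^4*67^1*557^1*1307^1 = 7901701146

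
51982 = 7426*7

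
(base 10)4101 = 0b1000000000101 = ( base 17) e34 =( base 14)16cd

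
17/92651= 17/92651 = 0.00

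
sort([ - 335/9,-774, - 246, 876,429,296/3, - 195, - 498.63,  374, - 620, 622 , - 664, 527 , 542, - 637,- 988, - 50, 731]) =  [ -988, - 774, - 664  , - 637, - 620, - 498.63,-246, - 195, - 50,- 335/9,  296/3, 374,429,  527, 542,  622, 731,  876] 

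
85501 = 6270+79231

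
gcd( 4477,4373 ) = 1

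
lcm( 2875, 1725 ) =8625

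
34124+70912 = 105036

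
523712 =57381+466331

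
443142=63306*7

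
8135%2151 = 1682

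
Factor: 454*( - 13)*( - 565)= 3334630 =2^1  *  5^1 * 13^1 * 113^1*227^1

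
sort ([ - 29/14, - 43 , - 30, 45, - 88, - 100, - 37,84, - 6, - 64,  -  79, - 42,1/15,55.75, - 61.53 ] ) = [ - 100,-88, - 79, - 64, - 61.53,-43,  -  42, - 37, - 30 , - 6, - 29/14, 1/15 , 45, 55.75,84] 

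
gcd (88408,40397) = 1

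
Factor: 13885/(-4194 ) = -2^(-1) * 3^(-2 )*5^1 *233^( - 1)*2777^1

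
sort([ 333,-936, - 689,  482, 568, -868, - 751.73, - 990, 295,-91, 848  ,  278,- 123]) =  [ -990, - 936, - 868,- 751.73  ,-689, - 123, -91, 278, 295,333, 482, 568, 848] 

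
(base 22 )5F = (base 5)1000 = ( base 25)50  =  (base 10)125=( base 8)175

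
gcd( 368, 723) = 1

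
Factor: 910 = 2^1*5^1*7^1*13^1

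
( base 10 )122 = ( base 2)1111010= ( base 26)4i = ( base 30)42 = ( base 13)95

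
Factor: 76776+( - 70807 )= 47^1*127^1 = 5969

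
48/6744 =2/281 = 0.01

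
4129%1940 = 249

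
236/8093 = 236/8093=0.03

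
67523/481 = 140 + 183/481=140.38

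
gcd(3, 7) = 1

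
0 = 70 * 0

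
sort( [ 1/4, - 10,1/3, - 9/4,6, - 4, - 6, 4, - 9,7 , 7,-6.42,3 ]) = [ - 10, -9, - 6.42, -6, - 4, - 9/4 , 1/4,1/3,3, 4, 6, 7, 7]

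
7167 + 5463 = 12630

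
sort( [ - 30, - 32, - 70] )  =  [ - 70,-32, - 30 ] 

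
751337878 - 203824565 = 547513313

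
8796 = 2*4398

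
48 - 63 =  -15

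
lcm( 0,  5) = 0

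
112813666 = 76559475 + 36254191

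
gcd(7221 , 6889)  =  83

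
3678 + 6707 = 10385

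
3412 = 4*853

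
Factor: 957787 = 199^1*4813^1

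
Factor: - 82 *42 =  - 2^2*3^1 *7^1 * 41^1 = - 3444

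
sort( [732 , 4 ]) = [4, 732]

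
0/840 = 0 = 0.00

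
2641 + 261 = 2902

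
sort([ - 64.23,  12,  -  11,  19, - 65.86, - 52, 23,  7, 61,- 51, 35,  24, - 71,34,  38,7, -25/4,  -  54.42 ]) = [ - 71, - 65.86, - 64.23  , - 54.42, - 52, - 51,-11,-25/4,7,7, 12,19,  23,24, 34,35, 38,61 ]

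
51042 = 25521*2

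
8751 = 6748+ 2003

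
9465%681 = 612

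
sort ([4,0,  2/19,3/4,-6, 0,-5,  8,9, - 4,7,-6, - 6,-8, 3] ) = [-8, - 6, - 6, - 6,-5, - 4,0,0, 2/19, 3/4,3,4,7, 8,9]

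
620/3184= 155/796=0.19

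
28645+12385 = 41030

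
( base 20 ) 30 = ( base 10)60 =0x3C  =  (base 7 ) 114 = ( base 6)140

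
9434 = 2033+7401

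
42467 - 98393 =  - 55926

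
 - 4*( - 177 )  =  708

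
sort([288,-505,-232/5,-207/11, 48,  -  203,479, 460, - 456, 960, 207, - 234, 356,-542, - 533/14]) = [ - 542,-505,- 456 ,-234,-203,-232/5, -533/14,-207/11, 48  ,  207, 288, 356, 460,479 , 960]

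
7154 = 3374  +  3780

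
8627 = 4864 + 3763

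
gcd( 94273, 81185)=1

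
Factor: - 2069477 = -73^1*28349^1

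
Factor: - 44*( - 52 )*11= 2^4*11^2*13^1 = 25168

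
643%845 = 643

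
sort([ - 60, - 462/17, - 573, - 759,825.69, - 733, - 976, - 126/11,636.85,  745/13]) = [ - 976, - 759 , - 733, - 573, - 60, - 462/17,- 126/11,745/13,636.85, 825.69 ]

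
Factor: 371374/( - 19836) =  - 337/18 = - 2^ ( - 1)*3^( - 2 )*337^1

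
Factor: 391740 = 2^2*3^1*5^1*6529^1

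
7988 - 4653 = 3335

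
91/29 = 91/29 = 3.14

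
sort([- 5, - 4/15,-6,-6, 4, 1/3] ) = [ - 6, - 6, - 5, - 4/15,  1/3,4] 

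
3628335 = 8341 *435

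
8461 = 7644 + 817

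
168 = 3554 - 3386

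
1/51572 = 1/51572  =  0.00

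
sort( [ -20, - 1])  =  [  -  20 , - 1] 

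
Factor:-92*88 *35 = -2^5*5^1*7^1*11^1 * 23^1 =- 283360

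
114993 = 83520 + 31473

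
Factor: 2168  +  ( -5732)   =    -  2^2*3^4*11^1 = - 3564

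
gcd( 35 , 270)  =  5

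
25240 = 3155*8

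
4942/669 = 7 + 259/669=7.39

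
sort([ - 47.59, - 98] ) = [ - 98 , - 47.59]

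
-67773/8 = -8472 +3/8 = -8471.62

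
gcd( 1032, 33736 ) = 8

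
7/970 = 7/970  =  0.01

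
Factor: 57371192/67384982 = 2^2*7^(-1)*17^1*19^( - 2)*67^( - 1 )*199^(- 1 )*421847^1 = 28685596/33692491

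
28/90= 14/45 = 0.31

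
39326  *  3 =117978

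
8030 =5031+2999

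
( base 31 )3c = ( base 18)5F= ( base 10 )105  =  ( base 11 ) 96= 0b1101001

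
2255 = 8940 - 6685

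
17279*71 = 1226809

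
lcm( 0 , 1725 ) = 0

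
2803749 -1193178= 1610571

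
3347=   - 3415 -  - 6762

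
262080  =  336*780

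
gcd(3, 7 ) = 1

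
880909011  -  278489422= 602419589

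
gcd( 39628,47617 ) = 1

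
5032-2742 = 2290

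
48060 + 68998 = 117058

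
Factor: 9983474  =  2^1*19^1*262723^1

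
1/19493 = 1/19493 = 0.00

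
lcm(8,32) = 32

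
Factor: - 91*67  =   -7^1*13^1*67^1 = - 6097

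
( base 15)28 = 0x26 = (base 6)102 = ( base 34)14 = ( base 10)38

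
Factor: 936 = 2^3*3^2*13^1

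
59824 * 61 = 3649264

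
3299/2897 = 3299/2897   =  1.14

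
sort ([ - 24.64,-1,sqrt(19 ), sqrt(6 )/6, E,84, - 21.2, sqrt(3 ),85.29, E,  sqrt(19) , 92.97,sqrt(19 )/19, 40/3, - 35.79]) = [ - 35.79,-24.64, - 21.2,  -  1, sqrt(19)/19,sqrt(6 )/6, sqrt (3),E, E, sqrt( 19),sqrt(19 ), 40/3,84, 85.29, 92.97 ] 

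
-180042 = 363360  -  543402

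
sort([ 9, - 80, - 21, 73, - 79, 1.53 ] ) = [ - 80, - 79, - 21,1.53,9, 73]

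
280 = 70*4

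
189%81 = 27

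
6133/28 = 219 + 1/28 = 219.04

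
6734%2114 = 392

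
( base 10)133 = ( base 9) 157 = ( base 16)85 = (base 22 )61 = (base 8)205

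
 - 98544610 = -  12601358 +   -  85943252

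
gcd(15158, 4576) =286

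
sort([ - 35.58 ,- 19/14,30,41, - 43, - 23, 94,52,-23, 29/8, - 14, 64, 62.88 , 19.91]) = [ - 43, - 35.58, - 23, - 23, - 14, - 19/14,  29/8,  19.91,  30, 41,52, 62.88,64,94]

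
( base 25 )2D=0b111111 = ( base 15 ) 43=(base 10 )63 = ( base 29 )25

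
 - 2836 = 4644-7480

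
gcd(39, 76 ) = 1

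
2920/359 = 2920/359 = 8.13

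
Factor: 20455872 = 2^6*3^1*106541^1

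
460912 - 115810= 345102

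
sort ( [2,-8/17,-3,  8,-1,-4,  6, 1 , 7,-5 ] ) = [ - 5, - 4,-3,-1 , - 8/17 , 1,2, 6,  7,8]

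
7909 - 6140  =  1769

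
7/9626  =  7/9626 =0.00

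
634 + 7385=8019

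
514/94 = 5 + 22/47 =5.47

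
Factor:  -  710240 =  - 2^5*5^1 *23^1*193^1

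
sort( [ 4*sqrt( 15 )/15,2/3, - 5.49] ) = [  -  5.49,2/3, 4*sqrt( 15)/15 ]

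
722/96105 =722/96105 =0.01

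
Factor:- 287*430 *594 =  - 2^2*3^3*5^1*7^1*11^1*41^1*43^1 = - 73305540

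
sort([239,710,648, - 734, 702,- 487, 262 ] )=[-734, - 487,  239, 262 , 648,702,710] 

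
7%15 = 7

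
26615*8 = 212920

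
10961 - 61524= - 50563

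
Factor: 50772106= 2^1*7^1*11^1 * 439^1*751^1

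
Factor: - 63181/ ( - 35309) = 943/527 = 17^( - 1 )*23^1 * 31^( - 1 )*  41^1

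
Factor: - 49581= - 3^2*7^1* 787^1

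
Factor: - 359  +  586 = 227 = 227^1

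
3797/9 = 421 +8/9 = 421.89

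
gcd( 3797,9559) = 1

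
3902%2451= 1451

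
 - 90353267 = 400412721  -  490765988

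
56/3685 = 56/3685 = 0.02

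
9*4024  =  36216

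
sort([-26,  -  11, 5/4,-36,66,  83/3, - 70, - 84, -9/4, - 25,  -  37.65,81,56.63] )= [ - 84, - 70, - 37.65, - 36, - 26 , - 25, -11, - 9/4,5/4 , 83/3,  56.63, 66 , 81] 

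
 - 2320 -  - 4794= 2474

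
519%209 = 101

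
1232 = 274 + 958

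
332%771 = 332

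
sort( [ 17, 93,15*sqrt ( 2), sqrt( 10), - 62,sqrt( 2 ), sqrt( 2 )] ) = [ - 62, sqrt (2 ),sqrt( 2),sqrt( 10 ), 17,15*sqrt(2),93] 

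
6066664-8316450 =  - 2249786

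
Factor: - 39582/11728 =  - 27/8 = -2^( - 3 )*3^3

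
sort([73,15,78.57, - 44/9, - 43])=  [ - 43, - 44/9,15,73,78.57 ] 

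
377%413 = 377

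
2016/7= 288  =  288.00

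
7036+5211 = 12247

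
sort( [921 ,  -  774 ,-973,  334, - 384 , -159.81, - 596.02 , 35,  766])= [ - 973, - 774,-596.02 ,-384, - 159.81,35, 334, 766, 921]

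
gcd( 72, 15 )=3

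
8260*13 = 107380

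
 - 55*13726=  - 754930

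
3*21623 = 64869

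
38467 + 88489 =126956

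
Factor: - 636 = - 2^2*3^1*53^1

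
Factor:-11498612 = - 2^2*863^1 *3331^1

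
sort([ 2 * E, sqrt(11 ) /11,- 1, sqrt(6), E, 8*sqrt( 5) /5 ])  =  [- 1 , sqrt(11 )/11,sqrt( 6),E  ,  8*sqrt( 5) /5 , 2*E ] 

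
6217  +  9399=15616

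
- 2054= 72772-74826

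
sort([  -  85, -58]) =[- 85, - 58] 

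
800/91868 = 200/22967 =0.01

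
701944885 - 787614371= - 85669486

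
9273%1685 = 848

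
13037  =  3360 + 9677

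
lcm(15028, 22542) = 45084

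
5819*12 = 69828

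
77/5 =77/5=15.40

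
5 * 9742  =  48710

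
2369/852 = 2369/852= 2.78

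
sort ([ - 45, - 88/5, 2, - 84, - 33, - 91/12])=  [ - 84 , - 45,-33 ,-88/5, - 91/12,2]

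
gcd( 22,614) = 2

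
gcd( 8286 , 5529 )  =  3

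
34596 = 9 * 3844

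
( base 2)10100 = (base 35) K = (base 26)k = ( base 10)20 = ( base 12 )18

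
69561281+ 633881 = 70195162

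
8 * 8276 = 66208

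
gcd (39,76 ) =1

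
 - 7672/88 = - 959/11 = -87.18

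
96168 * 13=1250184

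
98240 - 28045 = 70195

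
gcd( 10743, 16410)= 3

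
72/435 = 24/145 = 0.17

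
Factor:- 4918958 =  - 2^1*11^1*223589^1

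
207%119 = 88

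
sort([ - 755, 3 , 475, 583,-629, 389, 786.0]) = [  -  755,-629,3,389,475,583,  786.0] 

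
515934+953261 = 1469195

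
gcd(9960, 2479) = 1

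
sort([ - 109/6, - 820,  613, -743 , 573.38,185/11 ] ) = [ - 820,-743,-109/6, 185/11,  573.38,  613]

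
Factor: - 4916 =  - 2^2*1229^1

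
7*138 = 966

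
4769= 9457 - 4688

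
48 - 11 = 37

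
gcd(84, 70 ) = 14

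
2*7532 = 15064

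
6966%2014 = 924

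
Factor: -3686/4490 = - 5^( - 1 )*19^1*97^1*449^( - 1 ) = - 1843/2245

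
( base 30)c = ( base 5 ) 22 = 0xC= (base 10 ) 12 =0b1100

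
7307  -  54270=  - 46963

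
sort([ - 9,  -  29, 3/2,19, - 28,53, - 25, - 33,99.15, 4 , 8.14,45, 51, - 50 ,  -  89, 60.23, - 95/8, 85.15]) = [ - 89,-50,-33, - 29,-28, - 25, -95/8,  -  9,3/2,4, 8.14, 19, 45, 51, 53, 60.23,85.15,  99.15 ] 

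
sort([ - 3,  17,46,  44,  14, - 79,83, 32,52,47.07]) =[-79, -3,14,  17,32,44,  46,47.07, 52, 83 ]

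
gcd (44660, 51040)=6380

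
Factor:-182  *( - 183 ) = 33306 = 2^1*3^1*7^1*13^1*61^1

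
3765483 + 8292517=12058000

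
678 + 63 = 741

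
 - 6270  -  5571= - 11841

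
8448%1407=6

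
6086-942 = 5144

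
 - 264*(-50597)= 13357608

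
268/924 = 67/231 = 0.29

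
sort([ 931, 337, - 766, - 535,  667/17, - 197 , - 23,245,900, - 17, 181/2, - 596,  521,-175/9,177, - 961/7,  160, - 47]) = [ - 766, - 596,-535, - 197,  -  961/7, - 47, - 23, - 175/9, - 17,667/17, 181/2 , 160,177,245,337, 521,900,931 ]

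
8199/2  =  8199/2=4099.50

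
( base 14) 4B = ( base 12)57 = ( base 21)34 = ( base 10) 67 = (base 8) 103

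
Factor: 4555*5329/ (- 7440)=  - 4854719/1488 = - 2^( - 4)*3^ (  -  1 )*31^( - 1)*73^2*911^1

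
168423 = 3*56141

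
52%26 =0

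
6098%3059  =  3039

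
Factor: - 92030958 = - 2^1 *3^3*23^1*74099^1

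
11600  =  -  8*( - 1450 )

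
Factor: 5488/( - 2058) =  - 2^3*3^( - 1 )= - 8/3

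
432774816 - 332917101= 99857715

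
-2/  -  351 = 2/351 = 0.01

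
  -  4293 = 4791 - 9084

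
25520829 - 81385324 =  - 55864495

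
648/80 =8+1/10 = 8.10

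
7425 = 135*55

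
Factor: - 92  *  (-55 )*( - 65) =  - 328900  =  - 2^2*5^2*11^1*13^1 *23^1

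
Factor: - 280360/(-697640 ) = 43^1 *107^( - 1 ) = 43/107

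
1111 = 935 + 176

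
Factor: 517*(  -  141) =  - 72897 = - 3^1 * 11^1*47^2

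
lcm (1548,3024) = 130032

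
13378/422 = 6689/211 = 31.70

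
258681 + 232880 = 491561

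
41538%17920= 5698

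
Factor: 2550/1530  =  5/3 = 3^ ( - 1)*5^1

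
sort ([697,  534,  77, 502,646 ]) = [77,502 , 534, 646, 697]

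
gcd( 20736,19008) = 1728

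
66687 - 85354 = - 18667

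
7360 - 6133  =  1227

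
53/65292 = 53/65292 = 0.00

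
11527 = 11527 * 1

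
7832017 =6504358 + 1327659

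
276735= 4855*57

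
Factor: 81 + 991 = 2^4*67^1= 1072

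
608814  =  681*894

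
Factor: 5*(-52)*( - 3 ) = 2^2 * 3^1*5^1*13^1 = 780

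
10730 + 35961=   46691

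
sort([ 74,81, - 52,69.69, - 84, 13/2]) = [ - 84,  -  52 , 13/2, 69.69, 74,81]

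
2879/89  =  2879/89 = 32.35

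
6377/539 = 911/77 = 11.83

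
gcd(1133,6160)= 11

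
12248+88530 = 100778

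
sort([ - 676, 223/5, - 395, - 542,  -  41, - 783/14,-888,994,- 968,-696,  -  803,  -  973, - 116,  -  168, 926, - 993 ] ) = [ - 993,  -  973, - 968,-888, - 803, - 696, - 676, - 542,  -  395, -168,-116,  -  783/14, - 41,223/5,926, 994]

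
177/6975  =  59/2325 = 0.03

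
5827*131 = 763337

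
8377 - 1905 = 6472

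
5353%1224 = 457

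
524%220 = 84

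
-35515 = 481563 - 517078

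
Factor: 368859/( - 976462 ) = -2^( - 1 ) *3^1* 122953^1*488231^( - 1)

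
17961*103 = 1849983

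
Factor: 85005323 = 13^1*613^1*10667^1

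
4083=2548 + 1535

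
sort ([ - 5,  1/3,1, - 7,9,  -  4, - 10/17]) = [ - 7, - 5, - 4, - 10/17,1/3, 1,9 ]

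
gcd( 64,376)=8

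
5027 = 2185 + 2842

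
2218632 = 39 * 56888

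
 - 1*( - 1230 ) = 1230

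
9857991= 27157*363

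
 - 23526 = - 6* 3921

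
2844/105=948/35 = 27.09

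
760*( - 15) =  - 11400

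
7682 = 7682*1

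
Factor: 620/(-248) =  - 2^( -1)*5^1 = - 5/2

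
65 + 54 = 119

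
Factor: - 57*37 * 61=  -3^1*19^1*37^1 * 61^1 = - 128649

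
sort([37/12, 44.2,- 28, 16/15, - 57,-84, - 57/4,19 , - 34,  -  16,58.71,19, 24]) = [ - 84, - 57, - 34, - 28, - 16 , - 57/4,16/15, 37/12 , 19, 19,24, 44.2,58.71 ] 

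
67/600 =67/600 = 0.11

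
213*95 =20235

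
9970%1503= 952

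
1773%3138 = 1773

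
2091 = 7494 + -5403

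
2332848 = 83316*28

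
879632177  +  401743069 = 1281375246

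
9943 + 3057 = 13000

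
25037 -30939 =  - 5902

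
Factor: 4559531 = 4559531^1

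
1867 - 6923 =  - 5056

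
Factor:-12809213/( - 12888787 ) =29^1*441697^1 * 12888787^( - 1 )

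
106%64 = 42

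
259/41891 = 259/41891 = 0.01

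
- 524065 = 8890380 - 9414445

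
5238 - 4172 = 1066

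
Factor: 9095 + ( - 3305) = 2^1*3^1 * 5^1*193^1 = 5790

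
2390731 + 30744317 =33135048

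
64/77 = 64/77 = 0.83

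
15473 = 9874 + 5599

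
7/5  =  7/5=1.40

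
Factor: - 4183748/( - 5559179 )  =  2^2*67^2 * 233^1*1213^( - 1)*4583^(-1)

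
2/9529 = 2/9529 = 0.00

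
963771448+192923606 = 1156695054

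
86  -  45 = 41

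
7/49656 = 7/49656 = 0.00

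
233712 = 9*25968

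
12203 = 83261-71058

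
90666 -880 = 89786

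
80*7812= 624960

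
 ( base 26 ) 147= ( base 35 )mh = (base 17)2C5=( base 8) 1423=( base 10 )787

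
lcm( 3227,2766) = 19362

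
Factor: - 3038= - 2^1*7^2* 31^1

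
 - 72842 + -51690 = -124532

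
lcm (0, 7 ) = 0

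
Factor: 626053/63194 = 2^( - 1)*19^ (-1) * 479^1*1307^1*1663^(  -  1) 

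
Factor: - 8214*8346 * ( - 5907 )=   2^2*3^3 * 11^1*13^1*37^2* 107^1*179^1 = 404948737908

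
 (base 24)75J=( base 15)1381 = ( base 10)4171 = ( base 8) 10113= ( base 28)58R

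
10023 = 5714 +4309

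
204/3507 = 68/1169 = 0.06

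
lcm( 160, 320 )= 320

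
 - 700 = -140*5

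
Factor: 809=809^1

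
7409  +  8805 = 16214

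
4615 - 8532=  - 3917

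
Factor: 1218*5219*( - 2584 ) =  - 16425821328=- 2^4*3^1*7^1*17^2*19^1*29^1*307^1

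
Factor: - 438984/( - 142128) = 871/282 =2^( - 1)*3^( - 1 )*13^1*47^( -1)*67^1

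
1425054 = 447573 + 977481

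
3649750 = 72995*50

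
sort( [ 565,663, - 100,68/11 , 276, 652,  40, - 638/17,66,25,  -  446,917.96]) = [ -446,-100, - 638/17,68/11,25, 40,  66, 276, 565, 652, 663 , 917.96 ] 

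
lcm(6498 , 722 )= 6498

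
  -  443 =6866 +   -  7309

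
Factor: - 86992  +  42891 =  - 44101 =- 44101^1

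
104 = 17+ 87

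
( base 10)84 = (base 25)39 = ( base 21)40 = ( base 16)54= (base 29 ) 2q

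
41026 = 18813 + 22213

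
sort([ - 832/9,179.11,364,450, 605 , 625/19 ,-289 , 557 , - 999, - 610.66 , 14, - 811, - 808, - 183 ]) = [ - 999, - 811,  -  808 ,-610.66, - 289, - 183, - 832/9, 14, 625/19,179.11,  364,450,  557,605]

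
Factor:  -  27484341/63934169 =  - 3^1*13^( - 1 )*107^1*2069^(-1)*2377^( - 1)*85621^1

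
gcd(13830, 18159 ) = 3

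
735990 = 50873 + 685117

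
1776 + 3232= 5008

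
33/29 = 1  +  4/29  =  1.14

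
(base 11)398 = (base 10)470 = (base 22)l8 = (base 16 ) 1D6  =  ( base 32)em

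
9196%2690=1126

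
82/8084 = 41/4042 = 0.01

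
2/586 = 1/293 =0.00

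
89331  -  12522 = 76809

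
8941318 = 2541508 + 6399810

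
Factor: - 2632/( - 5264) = 1/2 = 2^(-1 ) 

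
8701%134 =125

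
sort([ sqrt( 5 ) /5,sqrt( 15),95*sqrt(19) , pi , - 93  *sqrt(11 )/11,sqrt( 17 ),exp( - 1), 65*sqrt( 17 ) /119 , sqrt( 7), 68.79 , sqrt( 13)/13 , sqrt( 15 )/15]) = [ - 93*sqrt( 11)/11,  sqrt( 15) /15,sqrt( 13)/13, exp( - 1), sqrt( 5)/5,65 * sqrt(17)/119,sqrt ( 7 ),pi , sqrt(15 ),  sqrt( 17),68.79, 95*sqrt(19 ) ]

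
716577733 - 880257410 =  - 163679677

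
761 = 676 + 85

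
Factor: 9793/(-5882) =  - 2^( - 1 )*7^1*17^( - 1 )*173^( - 1 )*1399^1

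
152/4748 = 38/1187 = 0.03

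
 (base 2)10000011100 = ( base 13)62C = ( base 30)152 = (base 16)41C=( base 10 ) 1052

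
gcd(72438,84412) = 2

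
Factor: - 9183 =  - 3^1*3061^1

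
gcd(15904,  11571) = 7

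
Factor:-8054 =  - 2^1*4027^1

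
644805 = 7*92115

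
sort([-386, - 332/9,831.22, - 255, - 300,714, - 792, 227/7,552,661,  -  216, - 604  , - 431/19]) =[-792, - 604, - 386, - 300, - 255, - 216, - 332/9, - 431/19, 227/7, 552, 661,714,831.22]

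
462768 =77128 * 6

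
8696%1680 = 296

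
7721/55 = 140 + 21/55 = 140.38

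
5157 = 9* 573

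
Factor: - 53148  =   - 2^2*3^1*43^1*103^1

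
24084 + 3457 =27541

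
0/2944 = 0 = 0.00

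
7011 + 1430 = 8441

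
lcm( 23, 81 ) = 1863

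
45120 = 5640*8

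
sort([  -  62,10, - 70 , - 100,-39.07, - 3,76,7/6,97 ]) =[ - 100,- 70 , - 62,-39.07,-3, 7/6, 10, 76 , 97]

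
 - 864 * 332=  - 286848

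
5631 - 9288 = -3657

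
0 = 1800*0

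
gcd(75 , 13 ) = 1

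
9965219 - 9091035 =874184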